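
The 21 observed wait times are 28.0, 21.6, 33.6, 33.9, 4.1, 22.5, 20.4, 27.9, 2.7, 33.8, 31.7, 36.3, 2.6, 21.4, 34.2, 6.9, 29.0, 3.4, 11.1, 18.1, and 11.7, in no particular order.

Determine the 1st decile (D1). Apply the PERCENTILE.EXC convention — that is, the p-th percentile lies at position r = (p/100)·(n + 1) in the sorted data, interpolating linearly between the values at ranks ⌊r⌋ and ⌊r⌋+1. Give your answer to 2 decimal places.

Sorted: 2.6, 2.7, 3.4, 4.1, 6.9, 11.1, 11.7, 18.1, 20.4, 21.4, 21.6, 22.5, 27.9, 28.0, 29.0, 31.7, 33.6, 33.8, 33.9, 34.2, 36.3.
n = 21.
r = (10/100)·(21 + 1) = 2.2.
Rank 2 is 2.7 and rank 3 is 3.4.
Interpolate: 2.7 + 0.2·(3.4 − 2.7) = 2.7 + 0.2·0.7 = 2.84.

2.84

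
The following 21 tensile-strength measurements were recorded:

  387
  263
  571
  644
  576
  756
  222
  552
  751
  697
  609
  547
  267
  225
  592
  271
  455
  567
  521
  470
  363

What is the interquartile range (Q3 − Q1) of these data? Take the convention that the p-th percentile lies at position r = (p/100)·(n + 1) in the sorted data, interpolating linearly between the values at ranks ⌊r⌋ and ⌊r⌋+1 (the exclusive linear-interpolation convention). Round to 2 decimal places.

283.50

Sorted: 222, 225, 263, 267, 271, 363, 387, 455, 470, 521, 547, 552, 567, 571, 576, 592, 609, 644, 697, 751, 756.
n = 21.
P25: r = 5.5; ranks 5–6 are 271, 363; interpolating gives 317.
P75: r = 16.5; ranks 16–17 are 592, 609; interpolating gives 600.5.
Difference: 600.5 − 317 = 283.5.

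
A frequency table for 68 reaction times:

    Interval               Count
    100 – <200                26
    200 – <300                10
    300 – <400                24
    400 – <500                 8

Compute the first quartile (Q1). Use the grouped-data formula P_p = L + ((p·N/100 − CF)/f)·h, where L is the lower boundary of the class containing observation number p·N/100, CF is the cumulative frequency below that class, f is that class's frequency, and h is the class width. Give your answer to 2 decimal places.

165.38

N = 68; target position k = 25/100 · 68 = 17.
Cumulative frequencies: 26, 36, 60, 68.
Observation 17 falls in the class 100 – <200.
L = 100, CF = 0, f = 26, h = 100.
P25 = 100 + ((17 − 0)/26)·100 = 100 + 65.3846 = 165.385.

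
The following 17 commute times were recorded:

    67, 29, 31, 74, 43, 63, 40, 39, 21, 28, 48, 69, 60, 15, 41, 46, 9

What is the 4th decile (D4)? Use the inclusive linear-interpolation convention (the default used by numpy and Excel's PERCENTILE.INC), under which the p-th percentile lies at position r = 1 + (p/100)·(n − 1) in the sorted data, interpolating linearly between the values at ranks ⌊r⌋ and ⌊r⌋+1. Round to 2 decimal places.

39.40

Sorted: 9, 15, 21, 28, 29, 31, 39, 40, 41, 43, 46, 48, 60, 63, 67, 69, 74.
n = 17.
r = 1 + (40/100)·(17 − 1) = 1 + 6.4 = 7.4.
Rank 7 is 39 and rank 8 is 40.
Interpolate: 39 + 0.4·(40 − 39) = 39 + 0.4·1 = 39.4.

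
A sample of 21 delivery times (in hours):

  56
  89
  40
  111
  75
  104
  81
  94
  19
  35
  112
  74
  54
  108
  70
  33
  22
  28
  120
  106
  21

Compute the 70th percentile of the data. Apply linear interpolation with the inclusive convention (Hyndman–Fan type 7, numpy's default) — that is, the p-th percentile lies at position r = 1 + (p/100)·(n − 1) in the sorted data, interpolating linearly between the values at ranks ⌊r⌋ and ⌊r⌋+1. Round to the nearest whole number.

94

Sorted: 19, 21, 22, 28, 33, 35, 40, 54, 56, 70, 74, 75, 81, 89, 94, 104, 106, 108, 111, 112, 120.
n = 21.
r = 1 + (70/100)·(21 − 1) = 1 + 14 = 15.
r is an integer, so P70 is the value at rank 15: 94.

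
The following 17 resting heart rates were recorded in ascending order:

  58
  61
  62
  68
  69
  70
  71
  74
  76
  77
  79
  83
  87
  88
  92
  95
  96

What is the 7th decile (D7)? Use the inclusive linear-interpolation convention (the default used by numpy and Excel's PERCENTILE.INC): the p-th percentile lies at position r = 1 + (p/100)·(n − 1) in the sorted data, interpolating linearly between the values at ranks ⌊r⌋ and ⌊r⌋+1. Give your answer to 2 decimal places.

n = 17.
r = 1 + (70/100)·(17 − 1) = 1 + 11.2 = 12.2.
Rank 12 is 83 and rank 13 is 87.
Interpolate: 83 + 0.2·(87 − 83) = 83 + 0.2·4 = 83.8.

83.80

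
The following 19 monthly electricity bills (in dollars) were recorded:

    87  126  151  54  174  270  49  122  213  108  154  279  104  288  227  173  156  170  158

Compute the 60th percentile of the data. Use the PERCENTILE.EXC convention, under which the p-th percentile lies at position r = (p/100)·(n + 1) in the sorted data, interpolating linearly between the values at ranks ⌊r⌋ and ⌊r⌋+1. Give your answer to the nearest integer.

170

Sorted: 49, 54, 87, 104, 108, 122, 126, 151, 154, 156, 158, 170, 173, 174, 213, 227, 270, 279, 288.
n = 19.
r = (60/100)·(19 + 1) = 12.
r is an integer, so P60 is the value at rank 12: 170.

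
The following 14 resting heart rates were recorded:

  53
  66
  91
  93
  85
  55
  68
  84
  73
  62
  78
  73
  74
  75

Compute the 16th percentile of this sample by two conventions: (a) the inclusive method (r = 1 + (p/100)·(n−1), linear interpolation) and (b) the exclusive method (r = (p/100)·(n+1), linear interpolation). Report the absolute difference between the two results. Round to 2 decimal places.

4.52

Sorted: 53, 55, 62, 66, 68, 73, 73, 74, 75, 78, 84, 85, 91, 93.
n = 14.
(a) r = 3.08; between ranks 3 (62) and 4 (66): 62.32.
(b) r = 2.4; between ranks 2 (55) and 3 (62): 57.8.
|62.32 − 57.8| = 4.52.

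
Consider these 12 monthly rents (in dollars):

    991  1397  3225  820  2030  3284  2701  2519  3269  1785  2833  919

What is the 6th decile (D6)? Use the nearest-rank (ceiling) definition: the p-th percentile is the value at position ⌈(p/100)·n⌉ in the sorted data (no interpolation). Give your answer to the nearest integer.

2701

Sorted: 820, 919, 991, 1397, 1785, 2030, 2519, 2701, 2833, 3225, 3269, 3284.
n = 12.
Position = ⌈60/100 · 12⌉ = ⌈7.2⌉ = 8.
The value at rank 8 is 2701.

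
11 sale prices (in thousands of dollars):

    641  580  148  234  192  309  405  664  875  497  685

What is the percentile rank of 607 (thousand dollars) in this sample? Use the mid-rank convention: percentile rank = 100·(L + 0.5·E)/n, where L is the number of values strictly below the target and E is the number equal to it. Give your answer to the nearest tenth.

63.6

Sorted: 148, 192, 234, 309, 405, 497, 580, 641, 664, 685, 875.
Count below 607: L = 7; count equal: E = 0; n = 11.
Percentile rank = 100·(7 + 0.5·0)/11 = 100·7/11 = 63.64.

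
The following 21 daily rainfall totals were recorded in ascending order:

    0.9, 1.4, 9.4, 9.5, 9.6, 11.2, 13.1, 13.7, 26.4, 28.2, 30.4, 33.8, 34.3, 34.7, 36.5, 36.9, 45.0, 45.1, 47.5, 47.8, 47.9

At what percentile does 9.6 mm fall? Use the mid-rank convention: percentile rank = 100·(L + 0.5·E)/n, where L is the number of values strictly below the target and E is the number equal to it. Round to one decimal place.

Count below 9.6: L = 4; count equal: E = 1; n = 21.
Percentile rank = 100·(4 + 0.5·1)/21 = 100·4.5/21 = 21.43.

21.4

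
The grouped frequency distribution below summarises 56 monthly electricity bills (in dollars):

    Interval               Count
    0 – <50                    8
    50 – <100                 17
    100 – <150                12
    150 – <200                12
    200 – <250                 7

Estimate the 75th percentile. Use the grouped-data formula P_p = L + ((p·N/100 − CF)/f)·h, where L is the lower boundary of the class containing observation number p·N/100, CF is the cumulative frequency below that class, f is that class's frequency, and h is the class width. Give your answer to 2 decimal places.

N = 56; target position k = 75/100 · 56 = 42.
Cumulative frequencies: 8, 25, 37, 49, 56.
Observation 42 falls in the class 150 – <200.
L = 150, CF = 37, f = 12, h = 50.
P75 = 150 + ((42 − 37)/12)·50 = 150 + 20.8333 = 170.833.

170.83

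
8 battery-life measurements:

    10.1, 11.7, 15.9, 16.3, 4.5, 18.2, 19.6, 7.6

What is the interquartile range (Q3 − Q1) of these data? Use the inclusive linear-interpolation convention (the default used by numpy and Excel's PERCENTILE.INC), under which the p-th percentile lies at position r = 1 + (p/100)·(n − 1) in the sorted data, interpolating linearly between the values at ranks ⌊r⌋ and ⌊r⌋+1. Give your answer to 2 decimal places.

Sorted: 4.5, 7.6, 10.1, 11.7, 15.9, 16.3, 18.2, 19.6.
n = 8.
P25: r = 2.75; ranks 2–3 are 7.6, 10.1; interpolating gives 9.475.
P75: r = 6.25; ranks 6–7 are 16.3, 18.2; interpolating gives 16.775.
Difference: 16.775 − 9.475 = 7.3.

7.30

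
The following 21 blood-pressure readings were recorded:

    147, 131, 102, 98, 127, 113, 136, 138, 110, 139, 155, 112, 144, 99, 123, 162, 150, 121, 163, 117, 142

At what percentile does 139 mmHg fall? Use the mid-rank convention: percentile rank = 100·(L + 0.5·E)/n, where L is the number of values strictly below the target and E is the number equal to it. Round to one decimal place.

64.3

Sorted: 98, 99, 102, 110, 112, 113, 117, 121, 123, 127, 131, 136, 138, 139, 142, 144, 147, 150, 155, 162, 163.
Count below 139: L = 13; count equal: E = 1; n = 21.
Percentile rank = 100·(13 + 0.5·1)/21 = 100·13.5/21 = 64.29.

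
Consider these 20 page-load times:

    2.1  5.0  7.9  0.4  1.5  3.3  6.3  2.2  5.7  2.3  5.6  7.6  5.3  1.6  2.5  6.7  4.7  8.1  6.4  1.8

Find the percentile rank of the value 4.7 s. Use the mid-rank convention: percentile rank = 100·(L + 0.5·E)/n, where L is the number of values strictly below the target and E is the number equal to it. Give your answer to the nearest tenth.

47.5

Sorted: 0.4, 1.5, 1.6, 1.8, 2.1, 2.2, 2.3, 2.5, 3.3, 4.7, 5.0, 5.3, 5.6, 5.7, 6.3, 6.4, 6.7, 7.6, 7.9, 8.1.
Count below 4.7: L = 9; count equal: E = 1; n = 20.
Percentile rank = 100·(9 + 0.5·1)/20 = 100·9.5/20 = 47.5.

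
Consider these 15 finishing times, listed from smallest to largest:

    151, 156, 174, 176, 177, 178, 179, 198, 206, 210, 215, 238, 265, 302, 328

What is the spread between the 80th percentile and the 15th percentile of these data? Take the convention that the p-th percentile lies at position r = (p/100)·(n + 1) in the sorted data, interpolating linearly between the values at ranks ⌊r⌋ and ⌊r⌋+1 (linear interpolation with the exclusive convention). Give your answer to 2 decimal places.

96.40

n = 15.
P15: r = 2.4; ranks 2–3 are 156, 174; interpolating gives 163.2.
P80: r = 12.8; ranks 12–13 are 238, 265; interpolating gives 259.6.
Difference: 259.6 − 163.2 = 96.4.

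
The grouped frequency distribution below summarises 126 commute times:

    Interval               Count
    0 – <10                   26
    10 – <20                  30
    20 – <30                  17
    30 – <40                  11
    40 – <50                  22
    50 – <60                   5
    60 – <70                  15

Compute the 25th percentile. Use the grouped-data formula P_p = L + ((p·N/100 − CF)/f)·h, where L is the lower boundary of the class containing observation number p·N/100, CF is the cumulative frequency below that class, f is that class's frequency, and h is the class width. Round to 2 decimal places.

11.83

N = 126; target position k = 25/100 · 126 = 31.5.
Cumulative frequencies: 26, 56, 73, 84, 106, 111, 126.
Observation 31.5 falls in the class 10 – <20.
L = 10, CF = 26, f = 30, h = 10.
P25 = 10 + ((31.5 − 26)/30)·10 = 10 + 1.83333 = 11.8333.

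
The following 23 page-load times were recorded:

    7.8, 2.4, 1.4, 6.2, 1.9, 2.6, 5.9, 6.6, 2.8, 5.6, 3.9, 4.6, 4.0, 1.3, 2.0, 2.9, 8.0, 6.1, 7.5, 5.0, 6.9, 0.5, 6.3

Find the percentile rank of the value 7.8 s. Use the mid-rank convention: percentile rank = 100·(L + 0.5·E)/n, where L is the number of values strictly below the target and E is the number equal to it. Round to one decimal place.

93.5

Sorted: 0.5, 1.3, 1.4, 1.9, 2.0, 2.4, 2.6, 2.8, 2.9, 3.9, 4.0, 4.6, 5.0, 5.6, 5.9, 6.1, 6.2, 6.3, 6.6, 6.9, 7.5, 7.8, 8.0.
Count below 7.8: L = 21; count equal: E = 1; n = 23.
Percentile rank = 100·(21 + 0.5·1)/23 = 100·21.5/23 = 93.48.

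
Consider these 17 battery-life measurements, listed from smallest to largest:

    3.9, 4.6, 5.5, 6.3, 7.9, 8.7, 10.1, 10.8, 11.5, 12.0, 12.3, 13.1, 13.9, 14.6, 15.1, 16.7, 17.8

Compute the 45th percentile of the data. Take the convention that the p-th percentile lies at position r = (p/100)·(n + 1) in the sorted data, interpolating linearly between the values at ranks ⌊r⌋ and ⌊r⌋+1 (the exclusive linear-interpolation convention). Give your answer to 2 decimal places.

10.87

n = 17.
r = (45/100)·(17 + 1) = 8.1.
Rank 8 is 10.8 and rank 9 is 11.5.
Interpolate: 10.8 + 0.1·(11.5 − 10.8) = 10.8 + 0.1·0.7 = 10.87.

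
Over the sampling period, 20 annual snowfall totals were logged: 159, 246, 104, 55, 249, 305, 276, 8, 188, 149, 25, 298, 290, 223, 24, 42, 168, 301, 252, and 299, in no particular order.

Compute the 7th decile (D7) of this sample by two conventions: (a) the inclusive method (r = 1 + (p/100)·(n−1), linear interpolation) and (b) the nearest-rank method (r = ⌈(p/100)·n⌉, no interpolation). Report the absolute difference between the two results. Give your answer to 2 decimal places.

7.20

Sorted: 8, 24, 25, 42, 55, 104, 149, 159, 168, 188, 223, 246, 249, 252, 276, 290, 298, 299, 301, 305.
n = 20.
(a) r = 14.3; between ranks 14 (252) and 15 (276): 259.2.
(b) the nearest-rank method: rank 14 → 252.
|259.2 − 252| = 7.2.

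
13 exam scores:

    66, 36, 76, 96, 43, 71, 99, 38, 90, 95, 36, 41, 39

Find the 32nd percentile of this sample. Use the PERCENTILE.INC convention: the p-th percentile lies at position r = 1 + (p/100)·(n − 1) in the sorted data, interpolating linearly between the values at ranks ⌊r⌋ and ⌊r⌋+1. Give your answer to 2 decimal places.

Sorted: 36, 36, 38, 39, 41, 43, 66, 71, 76, 90, 95, 96, 99.
n = 13.
r = 1 + (32/100)·(13 − 1) = 1 + 3.84 = 4.84.
Rank 4 is 39 and rank 5 is 41.
Interpolate: 39 + 0.84·(41 − 39) = 39 + 0.84·2 = 40.68.

40.68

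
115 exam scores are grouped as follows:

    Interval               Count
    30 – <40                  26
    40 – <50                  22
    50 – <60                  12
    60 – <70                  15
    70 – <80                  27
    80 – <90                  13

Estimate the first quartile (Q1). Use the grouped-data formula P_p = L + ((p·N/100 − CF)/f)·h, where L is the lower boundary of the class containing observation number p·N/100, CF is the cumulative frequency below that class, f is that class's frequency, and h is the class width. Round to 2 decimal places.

41.25

N = 115; target position k = 25/100 · 115 = 28.75.
Cumulative frequencies: 26, 48, 60, 75, 102, 115.
Observation 28.75 falls in the class 40 – <50.
L = 40, CF = 26, f = 22, h = 10.
P25 = 40 + ((28.75 − 26)/22)·10 = 40 + 1.25 = 41.25.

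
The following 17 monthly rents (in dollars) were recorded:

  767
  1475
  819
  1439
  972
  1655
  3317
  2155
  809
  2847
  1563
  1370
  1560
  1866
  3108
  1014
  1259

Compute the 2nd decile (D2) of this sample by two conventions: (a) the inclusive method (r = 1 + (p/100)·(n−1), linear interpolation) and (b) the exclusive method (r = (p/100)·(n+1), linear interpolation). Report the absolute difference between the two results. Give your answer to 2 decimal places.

Sorted: 767, 809, 819, 972, 1014, 1259, 1370, 1439, 1475, 1560, 1563, 1655, 1866, 2155, 2847, 3108, 3317.
n = 17.
(a) r = 4.2; between ranks 4 (972) and 5 (1014): 980.4.
(b) r = 3.6; between ranks 3 (819) and 4 (972): 910.8.
|980.4 − 910.8| = 69.6.

69.60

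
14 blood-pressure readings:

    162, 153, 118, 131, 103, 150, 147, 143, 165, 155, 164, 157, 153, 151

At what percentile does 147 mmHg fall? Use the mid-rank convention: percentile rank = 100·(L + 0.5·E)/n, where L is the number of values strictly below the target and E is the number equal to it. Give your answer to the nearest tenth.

Sorted: 103, 118, 131, 143, 147, 150, 151, 153, 153, 155, 157, 162, 164, 165.
Count below 147: L = 4; count equal: E = 1; n = 14.
Percentile rank = 100·(4 + 0.5·1)/14 = 100·4.5/14 = 32.14.

32.1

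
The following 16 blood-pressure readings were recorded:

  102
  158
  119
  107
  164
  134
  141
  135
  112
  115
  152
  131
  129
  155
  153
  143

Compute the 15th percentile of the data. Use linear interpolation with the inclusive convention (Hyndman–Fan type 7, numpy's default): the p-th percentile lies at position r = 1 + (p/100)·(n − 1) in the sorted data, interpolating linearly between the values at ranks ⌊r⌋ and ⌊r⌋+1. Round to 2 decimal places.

Sorted: 102, 107, 112, 115, 119, 129, 131, 134, 135, 141, 143, 152, 153, 155, 158, 164.
n = 16.
r = 1 + (15/100)·(16 − 1) = 1 + 2.25 = 3.25.
Rank 3 is 112 and rank 4 is 115.
Interpolate: 112 + 0.25·(115 − 112) = 112 + 0.25·3 = 112.75.

112.75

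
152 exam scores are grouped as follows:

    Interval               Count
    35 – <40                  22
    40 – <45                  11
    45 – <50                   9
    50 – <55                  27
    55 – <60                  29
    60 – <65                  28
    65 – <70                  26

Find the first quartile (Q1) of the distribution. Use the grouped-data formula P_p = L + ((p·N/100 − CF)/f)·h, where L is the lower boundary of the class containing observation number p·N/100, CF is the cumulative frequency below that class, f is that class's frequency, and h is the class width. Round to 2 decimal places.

N = 152; target position k = 25/100 · 152 = 38.
Cumulative frequencies: 22, 33, 42, 69, 98, 126, 152.
Observation 38 falls in the class 45 – <50.
L = 45, CF = 33, f = 9, h = 5.
P25 = 45 + ((38 − 33)/9)·5 = 45 + 2.77778 = 47.7778.

47.78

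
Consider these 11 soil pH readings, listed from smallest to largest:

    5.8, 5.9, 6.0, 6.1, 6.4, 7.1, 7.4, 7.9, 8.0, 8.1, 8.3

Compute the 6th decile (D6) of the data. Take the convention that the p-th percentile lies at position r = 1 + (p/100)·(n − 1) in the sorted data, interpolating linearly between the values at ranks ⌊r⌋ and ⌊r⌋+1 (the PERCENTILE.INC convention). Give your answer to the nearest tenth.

n = 11.
r = 1 + (60/100)·(11 − 1) = 1 + 6 = 7.
r is an integer, so P60 is the value at rank 7: 7.4.

7.4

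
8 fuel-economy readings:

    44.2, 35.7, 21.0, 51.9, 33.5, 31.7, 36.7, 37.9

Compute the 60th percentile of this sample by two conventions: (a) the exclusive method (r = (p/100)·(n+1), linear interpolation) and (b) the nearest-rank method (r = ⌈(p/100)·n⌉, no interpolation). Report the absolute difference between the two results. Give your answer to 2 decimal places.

Sorted: 21.0, 31.7, 33.5, 35.7, 36.7, 37.9, 44.2, 51.9.
n = 8.
(a) r = 5.4; between ranks 5 (36.7) and 6 (37.9): 37.18.
(b) the nearest-rank method: rank 5 → 36.7.
|37.18 − 36.7| = 0.48.

0.48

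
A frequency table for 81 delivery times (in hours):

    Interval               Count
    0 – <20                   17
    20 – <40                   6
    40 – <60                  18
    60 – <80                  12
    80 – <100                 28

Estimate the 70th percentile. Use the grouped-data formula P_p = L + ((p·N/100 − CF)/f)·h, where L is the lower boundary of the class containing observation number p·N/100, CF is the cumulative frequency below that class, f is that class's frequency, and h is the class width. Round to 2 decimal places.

N = 81; target position k = 70/100 · 81 = 56.7.
Cumulative frequencies: 17, 23, 41, 53, 81.
Observation 56.7 falls in the class 80 – <100.
L = 80, CF = 53, f = 28, h = 20.
P70 = 80 + ((56.7 − 53)/28)·20 = 80 + 2.64286 = 82.6429.

82.64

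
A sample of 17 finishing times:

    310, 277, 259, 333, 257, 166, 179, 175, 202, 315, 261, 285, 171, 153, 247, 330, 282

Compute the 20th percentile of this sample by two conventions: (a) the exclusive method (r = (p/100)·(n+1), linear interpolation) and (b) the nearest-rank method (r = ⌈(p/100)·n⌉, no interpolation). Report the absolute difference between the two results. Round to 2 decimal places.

1.60

Sorted: 153, 166, 171, 175, 179, 202, 247, 257, 259, 261, 277, 282, 285, 310, 315, 330, 333.
n = 17.
(a) r = 3.6; between ranks 3 (171) and 4 (175): 173.4.
(b) the nearest-rank method: rank 4 → 175.
|173.4 − 175| = 1.6.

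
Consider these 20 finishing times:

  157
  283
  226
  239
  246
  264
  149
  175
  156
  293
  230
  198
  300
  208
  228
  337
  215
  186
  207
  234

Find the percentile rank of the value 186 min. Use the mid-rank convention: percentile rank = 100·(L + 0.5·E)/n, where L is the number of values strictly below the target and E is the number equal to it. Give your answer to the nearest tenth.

22.5

Sorted: 149, 156, 157, 175, 186, 198, 207, 208, 215, 226, 228, 230, 234, 239, 246, 264, 283, 293, 300, 337.
Count below 186: L = 4; count equal: E = 1; n = 20.
Percentile rank = 100·(4 + 0.5·1)/20 = 100·4.5/20 = 22.5.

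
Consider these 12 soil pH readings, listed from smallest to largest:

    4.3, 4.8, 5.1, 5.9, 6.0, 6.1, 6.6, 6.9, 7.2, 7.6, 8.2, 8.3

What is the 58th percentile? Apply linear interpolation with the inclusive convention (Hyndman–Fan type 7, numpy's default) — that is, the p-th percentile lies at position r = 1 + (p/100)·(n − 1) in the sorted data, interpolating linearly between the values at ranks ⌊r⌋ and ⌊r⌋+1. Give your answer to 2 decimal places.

n = 12.
r = 1 + (58/100)·(12 − 1) = 1 + 6.38 = 7.38.
Rank 7 is 6.6 and rank 8 is 6.9.
Interpolate: 6.6 + 0.38·(6.9 − 6.6) = 6.6 + 0.38·0.3 = 6.714.

6.71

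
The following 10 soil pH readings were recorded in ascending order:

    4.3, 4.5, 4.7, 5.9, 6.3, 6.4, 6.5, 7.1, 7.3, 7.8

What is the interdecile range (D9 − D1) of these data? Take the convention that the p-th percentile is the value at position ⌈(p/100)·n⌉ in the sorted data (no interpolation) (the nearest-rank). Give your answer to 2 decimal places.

3.00

n = 10.
P10: rank ⌈10/100·10⌉ = 1 → 4.3.
P90: rank ⌈90/100·10⌉ = 9 → 7.3.
Difference: 7.3 − 4.3 = 3.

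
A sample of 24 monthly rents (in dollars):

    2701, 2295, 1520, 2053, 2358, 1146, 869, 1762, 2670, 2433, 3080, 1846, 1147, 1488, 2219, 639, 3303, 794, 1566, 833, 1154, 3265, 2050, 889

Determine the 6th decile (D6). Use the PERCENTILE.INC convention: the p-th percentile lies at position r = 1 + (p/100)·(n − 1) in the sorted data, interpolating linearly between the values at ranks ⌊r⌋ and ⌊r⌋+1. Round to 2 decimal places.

Sorted: 639, 794, 833, 869, 889, 1146, 1147, 1154, 1488, 1520, 1566, 1762, 1846, 2050, 2053, 2219, 2295, 2358, 2433, 2670, 2701, 3080, 3265, 3303.
n = 24.
r = 1 + (60/100)·(24 − 1) = 1 + 13.8 = 14.8.
Rank 14 is 2050 and rank 15 is 2053.
Interpolate: 2050 + 0.8·(2053 − 2050) = 2050 + 0.8·3 = 2052.4.

2052.40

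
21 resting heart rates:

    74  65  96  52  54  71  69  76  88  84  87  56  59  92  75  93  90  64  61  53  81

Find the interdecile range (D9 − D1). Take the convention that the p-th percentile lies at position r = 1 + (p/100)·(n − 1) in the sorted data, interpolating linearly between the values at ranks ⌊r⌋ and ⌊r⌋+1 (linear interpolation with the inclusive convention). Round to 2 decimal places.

Sorted: 52, 53, 54, 56, 59, 61, 64, 65, 69, 71, 74, 75, 76, 81, 84, 87, 88, 90, 92, 93, 96.
n = 21.
P10: r = 3 (integer) → 54.
P90: r = 19 (integer) → 92.
Difference: 92 − 54 = 38.

38.00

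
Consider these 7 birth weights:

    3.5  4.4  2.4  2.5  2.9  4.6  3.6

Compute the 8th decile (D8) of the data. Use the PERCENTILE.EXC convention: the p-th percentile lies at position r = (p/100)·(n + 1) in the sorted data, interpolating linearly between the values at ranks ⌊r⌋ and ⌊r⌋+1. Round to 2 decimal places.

4.48

Sorted: 2.4, 2.5, 2.9, 3.5, 3.6, 4.4, 4.6.
n = 7.
r = (80/100)·(7 + 1) = 6.4.
Rank 6 is 4.4 and rank 7 is 4.6.
Interpolate: 4.4 + 0.4·(4.6 − 4.4) = 4.4 + 0.4·0.2 = 4.48.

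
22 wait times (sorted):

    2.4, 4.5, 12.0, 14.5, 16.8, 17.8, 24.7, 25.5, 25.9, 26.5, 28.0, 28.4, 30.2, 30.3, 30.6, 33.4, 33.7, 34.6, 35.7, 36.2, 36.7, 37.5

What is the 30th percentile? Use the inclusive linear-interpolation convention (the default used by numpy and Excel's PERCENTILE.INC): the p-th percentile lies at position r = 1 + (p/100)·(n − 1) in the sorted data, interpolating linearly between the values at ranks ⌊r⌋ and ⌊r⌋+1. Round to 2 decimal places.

n = 22.
r = 1 + (30/100)·(22 − 1) = 1 + 6.3 = 7.3.
Rank 7 is 24.7 and rank 8 is 25.5.
Interpolate: 24.7 + 0.3·(25.5 − 24.7) = 24.7 + 0.3·0.8 = 24.94.

24.94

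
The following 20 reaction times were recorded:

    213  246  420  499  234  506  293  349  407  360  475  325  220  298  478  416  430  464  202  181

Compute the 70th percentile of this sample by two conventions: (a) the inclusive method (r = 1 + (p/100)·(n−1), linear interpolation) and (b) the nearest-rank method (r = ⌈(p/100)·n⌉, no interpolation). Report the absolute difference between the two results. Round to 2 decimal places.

Sorted: 181, 202, 213, 220, 234, 246, 293, 298, 325, 349, 360, 407, 416, 420, 430, 464, 475, 478, 499, 506.
n = 20.
(a) r = 14.3; between ranks 14 (420) and 15 (430): 423.
(b) the nearest-rank method: rank 14 → 420.
|423 − 420| = 3.

3.00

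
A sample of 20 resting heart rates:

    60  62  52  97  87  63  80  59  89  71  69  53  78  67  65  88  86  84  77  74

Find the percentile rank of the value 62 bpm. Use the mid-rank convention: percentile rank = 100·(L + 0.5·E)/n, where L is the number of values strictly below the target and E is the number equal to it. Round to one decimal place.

Sorted: 52, 53, 59, 60, 62, 63, 65, 67, 69, 71, 74, 77, 78, 80, 84, 86, 87, 88, 89, 97.
Count below 62: L = 4; count equal: E = 1; n = 20.
Percentile rank = 100·(4 + 0.5·1)/20 = 100·4.5/20 = 22.5.

22.5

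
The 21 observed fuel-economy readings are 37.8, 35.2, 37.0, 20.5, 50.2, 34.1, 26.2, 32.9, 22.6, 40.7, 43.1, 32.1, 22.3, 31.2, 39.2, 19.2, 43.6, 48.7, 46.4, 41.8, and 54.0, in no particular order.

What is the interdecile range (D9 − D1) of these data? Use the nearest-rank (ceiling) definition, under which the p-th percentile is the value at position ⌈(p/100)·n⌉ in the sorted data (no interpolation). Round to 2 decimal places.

26.40

Sorted: 19.2, 20.5, 22.3, 22.6, 26.2, 31.2, 32.1, 32.9, 34.1, 35.2, 37.0, 37.8, 39.2, 40.7, 41.8, 43.1, 43.6, 46.4, 48.7, 50.2, 54.0.
n = 21.
P10: rank ⌈10/100·21⌉ = 3 → 22.3.
P90: rank ⌈90/100·21⌉ = 19 → 48.7.
Difference: 48.7 − 22.3 = 26.4.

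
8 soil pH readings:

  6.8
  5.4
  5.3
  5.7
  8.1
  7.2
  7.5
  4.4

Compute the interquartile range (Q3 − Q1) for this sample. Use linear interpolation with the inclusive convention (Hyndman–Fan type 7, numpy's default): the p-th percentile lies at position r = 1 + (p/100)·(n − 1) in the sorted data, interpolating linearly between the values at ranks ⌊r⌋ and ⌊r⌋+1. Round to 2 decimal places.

Sorted: 4.4, 5.3, 5.4, 5.7, 6.8, 7.2, 7.5, 8.1.
n = 8.
P25: r = 2.75; ranks 2–3 are 5.3, 5.4; interpolating gives 5.375.
P75: r = 6.25; ranks 6–7 are 7.2, 7.5; interpolating gives 7.275.
Difference: 7.275 − 5.375 = 1.9.

1.90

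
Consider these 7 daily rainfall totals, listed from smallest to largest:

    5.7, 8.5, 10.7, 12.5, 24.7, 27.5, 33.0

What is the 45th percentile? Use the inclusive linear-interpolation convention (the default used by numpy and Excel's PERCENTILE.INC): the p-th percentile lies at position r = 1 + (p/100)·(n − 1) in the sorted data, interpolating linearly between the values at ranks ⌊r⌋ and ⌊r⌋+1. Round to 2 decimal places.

11.96

n = 7.
r = 1 + (45/100)·(7 − 1) = 1 + 2.7 = 3.7.
Rank 3 is 10.7 and rank 4 is 12.5.
Interpolate: 10.7 + 0.7·(12.5 − 10.7) = 10.7 + 0.7·1.8 = 11.96.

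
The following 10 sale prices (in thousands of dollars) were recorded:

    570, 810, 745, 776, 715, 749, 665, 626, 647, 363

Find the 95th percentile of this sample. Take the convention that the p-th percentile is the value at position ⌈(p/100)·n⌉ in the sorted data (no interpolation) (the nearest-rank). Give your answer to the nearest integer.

Sorted: 363, 570, 626, 647, 665, 715, 745, 749, 776, 810.
n = 10.
Position = ⌈95/100 · 10⌉ = ⌈9.5⌉ = 10.
The value at rank 10 is 810.

810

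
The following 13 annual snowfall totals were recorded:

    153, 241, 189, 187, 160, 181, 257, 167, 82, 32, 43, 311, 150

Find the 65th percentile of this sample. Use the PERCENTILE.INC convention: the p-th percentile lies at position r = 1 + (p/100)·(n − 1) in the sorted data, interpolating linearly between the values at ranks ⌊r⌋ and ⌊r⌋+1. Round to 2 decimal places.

Sorted: 32, 43, 82, 150, 153, 160, 167, 181, 187, 189, 241, 257, 311.
n = 13.
r = 1 + (65/100)·(13 − 1) = 1 + 7.8 = 8.8.
Rank 8 is 181 and rank 9 is 187.
Interpolate: 181 + 0.8·(187 − 181) = 181 + 0.8·6 = 185.8.

185.80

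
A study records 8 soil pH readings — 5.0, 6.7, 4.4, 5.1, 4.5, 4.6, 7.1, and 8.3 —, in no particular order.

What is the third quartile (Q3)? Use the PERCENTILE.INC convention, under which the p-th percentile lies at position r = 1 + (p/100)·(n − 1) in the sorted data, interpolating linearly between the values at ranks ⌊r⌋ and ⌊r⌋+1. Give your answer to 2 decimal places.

Sorted: 4.4, 4.5, 4.6, 5.0, 5.1, 6.7, 7.1, 8.3.
n = 8.
r = 1 + (75/100)·(8 − 1) = 1 + 5.25 = 6.25.
Rank 6 is 6.7 and rank 7 is 7.1.
Interpolate: 6.7 + 0.25·(7.1 − 6.7) = 6.7 + 0.25·0.4 = 6.8.

6.80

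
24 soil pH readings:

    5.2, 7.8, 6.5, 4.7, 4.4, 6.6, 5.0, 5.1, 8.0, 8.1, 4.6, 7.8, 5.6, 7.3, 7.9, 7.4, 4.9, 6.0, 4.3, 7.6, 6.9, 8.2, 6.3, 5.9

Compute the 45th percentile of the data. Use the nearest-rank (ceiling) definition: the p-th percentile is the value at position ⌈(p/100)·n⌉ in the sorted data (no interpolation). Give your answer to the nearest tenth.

Sorted: 4.3, 4.4, 4.6, 4.7, 4.9, 5.0, 5.1, 5.2, 5.6, 5.9, 6.0, 6.3, 6.5, 6.6, 6.9, 7.3, 7.4, 7.6, 7.8, 7.8, 7.9, 8.0, 8.1, 8.2.
n = 24.
Position = ⌈45/100 · 24⌉ = ⌈10.8⌉ = 11.
The value at rank 11 is 6.0.

6.0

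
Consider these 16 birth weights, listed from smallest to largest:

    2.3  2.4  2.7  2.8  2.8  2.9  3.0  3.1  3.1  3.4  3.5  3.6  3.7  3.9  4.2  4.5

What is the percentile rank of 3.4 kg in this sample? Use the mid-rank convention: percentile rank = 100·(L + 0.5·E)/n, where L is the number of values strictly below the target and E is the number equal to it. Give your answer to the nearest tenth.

59.4

Count below 3.4: L = 9; count equal: E = 1; n = 16.
Percentile rank = 100·(9 + 0.5·1)/16 = 100·9.5/16 = 59.38.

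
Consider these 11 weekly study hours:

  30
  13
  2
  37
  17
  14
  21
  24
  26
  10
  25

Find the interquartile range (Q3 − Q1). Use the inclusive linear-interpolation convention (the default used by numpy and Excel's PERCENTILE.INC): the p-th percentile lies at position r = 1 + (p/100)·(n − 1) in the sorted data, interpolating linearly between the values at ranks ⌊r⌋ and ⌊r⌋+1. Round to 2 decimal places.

Sorted: 2, 10, 13, 14, 17, 21, 24, 25, 26, 30, 37.
n = 11.
P25: r = 3.5; ranks 3–4 are 13, 14; interpolating gives 13.5.
P75: r = 8.5; ranks 8–9 are 25, 26; interpolating gives 25.5.
Difference: 25.5 − 13.5 = 12.

12.00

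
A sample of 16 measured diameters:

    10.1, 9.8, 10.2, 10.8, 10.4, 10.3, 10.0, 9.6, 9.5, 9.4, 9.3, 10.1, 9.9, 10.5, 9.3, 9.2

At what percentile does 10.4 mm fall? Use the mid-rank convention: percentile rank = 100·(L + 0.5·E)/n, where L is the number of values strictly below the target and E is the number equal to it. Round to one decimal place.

Sorted: 9.2, 9.3, 9.3, 9.4, 9.5, 9.6, 9.8, 9.9, 10.0, 10.1, 10.1, 10.2, 10.3, 10.4, 10.5, 10.8.
Count below 10.4: L = 13; count equal: E = 1; n = 16.
Percentile rank = 100·(13 + 0.5·1)/16 = 100·13.5/16 = 84.38.

84.4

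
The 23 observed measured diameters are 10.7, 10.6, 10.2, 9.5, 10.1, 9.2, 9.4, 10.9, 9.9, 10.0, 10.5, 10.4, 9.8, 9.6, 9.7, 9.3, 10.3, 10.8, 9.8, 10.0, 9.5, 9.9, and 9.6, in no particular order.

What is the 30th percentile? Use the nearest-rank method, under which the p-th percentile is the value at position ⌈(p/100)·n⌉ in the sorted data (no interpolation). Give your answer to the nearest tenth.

9.6

Sorted: 9.2, 9.3, 9.4, 9.5, 9.5, 9.6, 9.6, 9.7, 9.8, 9.8, 9.9, 9.9, 10.0, 10.0, 10.1, 10.2, 10.3, 10.4, 10.5, 10.6, 10.7, 10.8, 10.9.
n = 23.
Position = ⌈30/100 · 23⌉ = ⌈6.9⌉ = 7.
The value at rank 7 is 9.6.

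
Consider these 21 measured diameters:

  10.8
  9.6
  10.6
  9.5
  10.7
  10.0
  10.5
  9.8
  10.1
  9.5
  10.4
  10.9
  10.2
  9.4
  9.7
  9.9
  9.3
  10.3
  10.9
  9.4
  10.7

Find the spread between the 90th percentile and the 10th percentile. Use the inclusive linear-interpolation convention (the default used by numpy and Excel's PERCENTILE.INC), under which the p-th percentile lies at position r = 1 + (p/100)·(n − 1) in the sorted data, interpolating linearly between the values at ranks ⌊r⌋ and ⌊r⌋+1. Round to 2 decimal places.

Sorted: 9.3, 9.4, 9.4, 9.5, 9.5, 9.6, 9.7, 9.8, 9.9, 10.0, 10.1, 10.2, 10.3, 10.4, 10.5, 10.6, 10.7, 10.7, 10.8, 10.9, 10.9.
n = 21.
P10: r = 3 (integer) → 9.4.
P90: r = 19 (integer) → 10.8.
Difference: 10.8 − 9.4 = 1.4.

1.40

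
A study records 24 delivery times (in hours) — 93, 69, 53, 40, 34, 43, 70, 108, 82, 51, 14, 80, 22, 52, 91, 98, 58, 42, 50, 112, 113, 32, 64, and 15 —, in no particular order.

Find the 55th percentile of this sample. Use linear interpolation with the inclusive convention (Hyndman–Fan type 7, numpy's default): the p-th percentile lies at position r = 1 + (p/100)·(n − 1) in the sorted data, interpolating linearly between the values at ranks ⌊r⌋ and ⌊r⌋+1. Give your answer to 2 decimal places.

61.90

Sorted: 14, 15, 22, 32, 34, 40, 42, 43, 50, 51, 52, 53, 58, 64, 69, 70, 80, 82, 91, 93, 98, 108, 112, 113.
n = 24.
r = 1 + (55/100)·(24 − 1) = 1 + 12.65 = 13.65.
Rank 13 is 58 and rank 14 is 64.
Interpolate: 58 + 0.65·(64 − 58) = 58 + 0.65·6 = 61.9.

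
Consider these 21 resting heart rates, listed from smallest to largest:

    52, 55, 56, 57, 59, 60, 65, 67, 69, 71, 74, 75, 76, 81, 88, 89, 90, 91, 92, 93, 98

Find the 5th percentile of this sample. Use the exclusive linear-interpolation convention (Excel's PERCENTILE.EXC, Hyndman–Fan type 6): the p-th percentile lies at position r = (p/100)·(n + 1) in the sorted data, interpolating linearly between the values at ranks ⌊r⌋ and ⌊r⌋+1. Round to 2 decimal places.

52.30

n = 21.
r = (5/100)·(21 + 1) = 1.1.
Rank 1 is 52 and rank 2 is 55.
Interpolate: 52 + 0.1·(55 − 52) = 52 + 0.1·3 = 52.3.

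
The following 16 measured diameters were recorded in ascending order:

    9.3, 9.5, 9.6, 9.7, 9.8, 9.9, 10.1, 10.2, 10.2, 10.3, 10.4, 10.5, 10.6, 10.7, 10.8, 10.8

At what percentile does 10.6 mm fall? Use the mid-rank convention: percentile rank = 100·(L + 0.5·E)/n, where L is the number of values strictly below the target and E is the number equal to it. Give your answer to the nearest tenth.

Count below 10.6: L = 12; count equal: E = 1; n = 16.
Percentile rank = 100·(12 + 0.5·1)/16 = 100·12.5/16 = 78.12.

78.1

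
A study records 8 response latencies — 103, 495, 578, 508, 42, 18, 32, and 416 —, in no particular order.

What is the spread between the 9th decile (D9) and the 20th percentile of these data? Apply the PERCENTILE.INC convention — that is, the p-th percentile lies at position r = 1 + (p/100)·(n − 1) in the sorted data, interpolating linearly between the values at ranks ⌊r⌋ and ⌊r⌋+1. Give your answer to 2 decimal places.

493.00

Sorted: 18, 32, 42, 103, 416, 495, 508, 578.
n = 8.
P20: r = 2.4; ranks 2–3 are 32, 42; interpolating gives 36.
P90: r = 7.3; ranks 7–8 are 508, 578; interpolating gives 529.
Difference: 529 − 36 = 493.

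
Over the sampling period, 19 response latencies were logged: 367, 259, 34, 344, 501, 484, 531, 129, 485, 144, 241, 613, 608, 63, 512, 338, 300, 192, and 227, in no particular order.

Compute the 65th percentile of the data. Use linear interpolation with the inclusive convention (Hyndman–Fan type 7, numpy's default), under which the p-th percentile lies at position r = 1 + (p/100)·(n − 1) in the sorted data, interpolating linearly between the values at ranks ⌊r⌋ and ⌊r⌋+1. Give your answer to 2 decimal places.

448.90

Sorted: 34, 63, 129, 144, 192, 227, 241, 259, 300, 338, 344, 367, 484, 485, 501, 512, 531, 608, 613.
n = 19.
r = 1 + (65/100)·(19 − 1) = 1 + 11.7 = 12.7.
Rank 12 is 367 and rank 13 is 484.
Interpolate: 367 + 0.7·(484 − 367) = 367 + 0.7·117 = 448.9.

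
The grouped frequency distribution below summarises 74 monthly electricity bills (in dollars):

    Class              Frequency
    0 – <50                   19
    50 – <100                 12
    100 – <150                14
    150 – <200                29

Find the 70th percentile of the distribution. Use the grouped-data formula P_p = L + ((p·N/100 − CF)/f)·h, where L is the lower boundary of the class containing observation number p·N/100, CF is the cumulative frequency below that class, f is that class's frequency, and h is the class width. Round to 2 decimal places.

N = 74; target position k = 70/100 · 74 = 51.8.
Cumulative frequencies: 19, 31, 45, 74.
Observation 51.8 falls in the class 150 – <200.
L = 150, CF = 45, f = 29, h = 50.
P70 = 150 + ((51.8 − 45)/29)·50 = 150 + 11.7241 = 161.724.

161.72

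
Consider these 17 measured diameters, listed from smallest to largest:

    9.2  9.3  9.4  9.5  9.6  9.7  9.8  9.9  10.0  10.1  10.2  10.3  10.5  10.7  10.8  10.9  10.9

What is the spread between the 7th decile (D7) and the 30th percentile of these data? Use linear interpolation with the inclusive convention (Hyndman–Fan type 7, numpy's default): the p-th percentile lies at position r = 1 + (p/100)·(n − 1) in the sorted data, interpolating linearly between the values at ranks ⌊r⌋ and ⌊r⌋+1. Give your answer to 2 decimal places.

n = 17.
P30: r = 5.8; ranks 5–6 are 9.6, 9.7; interpolating gives 9.68.
P70: r = 12.2; ranks 12–13 are 10.3, 10.5; interpolating gives 10.34.
Difference: 10.34 − 9.68 = 0.66.

0.66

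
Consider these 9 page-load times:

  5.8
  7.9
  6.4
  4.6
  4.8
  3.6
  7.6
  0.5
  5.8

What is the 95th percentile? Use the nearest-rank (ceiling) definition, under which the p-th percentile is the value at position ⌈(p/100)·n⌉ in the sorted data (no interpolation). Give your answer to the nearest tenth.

7.9

Sorted: 0.5, 3.6, 4.6, 4.8, 5.8, 5.8, 6.4, 7.6, 7.9.
n = 9.
Position = ⌈95/100 · 9⌉ = ⌈8.55⌉ = 9.
The value at rank 9 is 7.9.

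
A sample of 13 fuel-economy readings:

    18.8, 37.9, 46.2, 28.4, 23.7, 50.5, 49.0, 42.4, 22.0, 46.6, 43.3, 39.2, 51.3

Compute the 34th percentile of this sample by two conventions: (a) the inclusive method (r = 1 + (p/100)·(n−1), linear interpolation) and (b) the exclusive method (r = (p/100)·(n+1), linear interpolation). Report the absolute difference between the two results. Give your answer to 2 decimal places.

Sorted: 18.8, 22.0, 23.7, 28.4, 37.9, 39.2, 42.4, 43.3, 46.2, 46.6, 49.0, 50.5, 51.3.
n = 13.
(a) r = 5.08; between ranks 5 (37.9) and 6 (39.2): 38.004.
(b) r = 4.76; between ranks 4 (28.4) and 5 (37.9): 35.62.
|38.004 − 35.62| = 2.384.

2.38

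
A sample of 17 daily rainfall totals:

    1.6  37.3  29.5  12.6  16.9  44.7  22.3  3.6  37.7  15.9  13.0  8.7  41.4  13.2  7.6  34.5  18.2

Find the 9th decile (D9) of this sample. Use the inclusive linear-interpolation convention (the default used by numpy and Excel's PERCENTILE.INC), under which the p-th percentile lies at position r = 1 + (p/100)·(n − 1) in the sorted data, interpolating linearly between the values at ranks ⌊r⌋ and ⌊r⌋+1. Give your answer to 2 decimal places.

39.18

Sorted: 1.6, 3.6, 7.6, 8.7, 12.6, 13.0, 13.2, 15.9, 16.9, 18.2, 22.3, 29.5, 34.5, 37.3, 37.7, 41.4, 44.7.
n = 17.
r = 1 + (90/100)·(17 − 1) = 1 + 14.4 = 15.4.
Rank 15 is 37.7 and rank 16 is 41.4.
Interpolate: 37.7 + 0.4·(41.4 − 37.7) = 37.7 + 0.4·3.7 = 39.18.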